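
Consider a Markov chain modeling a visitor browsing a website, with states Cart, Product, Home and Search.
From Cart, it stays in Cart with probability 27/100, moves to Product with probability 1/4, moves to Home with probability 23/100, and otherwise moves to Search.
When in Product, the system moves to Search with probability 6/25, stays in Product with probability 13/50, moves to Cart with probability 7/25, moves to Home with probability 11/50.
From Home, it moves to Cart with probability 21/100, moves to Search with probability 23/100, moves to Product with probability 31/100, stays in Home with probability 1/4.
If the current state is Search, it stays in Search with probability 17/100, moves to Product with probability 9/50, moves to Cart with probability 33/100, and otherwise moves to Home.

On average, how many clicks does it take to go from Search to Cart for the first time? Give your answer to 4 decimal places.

Let t(s) be the expected number of clicks to first reach Cart from state s, with t(Cart) = 0. Conditioning on the first click:
t(Product) = 1 + 0.26·t(Product) + 0.22·t(Home) + 0.24·t(Search)
t(Home) = 1 + 0.31·t(Product) + 0.25·t(Home) + 0.23·t(Search)
t(Search) = 1 + 0.18·t(Product) + 0.32·t(Home) + 0.17·t(Search)
Solving: t(Product) = 3.6547, t(Home) = 3.9199, t(Search) = 3.5087.
Expected clicks from Search to Cart: 3.5087.

3.5087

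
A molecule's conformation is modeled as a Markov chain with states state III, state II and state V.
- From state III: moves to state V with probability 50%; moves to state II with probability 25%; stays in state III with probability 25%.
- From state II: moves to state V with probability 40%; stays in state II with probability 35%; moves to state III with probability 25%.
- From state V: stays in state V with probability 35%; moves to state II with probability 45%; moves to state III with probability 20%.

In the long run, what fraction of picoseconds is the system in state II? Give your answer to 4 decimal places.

0.3673

Let the stationary distribution be π with π = πP and π_1 + π_2 + π_3 = 1.
π_1 = 0.25·π_1 + 0.25·π_2 + 0.2·π_3
π_2 = 0.25·π_1 + 0.35·π_2 + 0.45·π_3
Solving with the normalization constraint gives π = (0.2299, 0.3673, 0.4028).
So the stationary probability of state II is 0.3673.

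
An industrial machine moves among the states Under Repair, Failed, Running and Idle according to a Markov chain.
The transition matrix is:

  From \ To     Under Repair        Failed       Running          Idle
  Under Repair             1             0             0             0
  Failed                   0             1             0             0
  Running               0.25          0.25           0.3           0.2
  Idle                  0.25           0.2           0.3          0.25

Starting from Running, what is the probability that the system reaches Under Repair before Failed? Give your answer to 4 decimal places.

Let h(s) be the probability of absorption at Under Repair starting from transient state s. Then h(Under Repair) = 1 and h(Failed) = 0. By first-step analysis:
h(Running) = 0.25·1 + 0.25·0 + 0.3·h(Running) + 0.2·h(Idle)
h(Idle) = 0.25·1 + 0.2·0 + 0.3·h(Running) + 0.25·h(Idle)
Solving: h(Running) = 0.5108, h(Idle) = 0.5376.
Starting from Running, the probability is 0.5108.

0.5108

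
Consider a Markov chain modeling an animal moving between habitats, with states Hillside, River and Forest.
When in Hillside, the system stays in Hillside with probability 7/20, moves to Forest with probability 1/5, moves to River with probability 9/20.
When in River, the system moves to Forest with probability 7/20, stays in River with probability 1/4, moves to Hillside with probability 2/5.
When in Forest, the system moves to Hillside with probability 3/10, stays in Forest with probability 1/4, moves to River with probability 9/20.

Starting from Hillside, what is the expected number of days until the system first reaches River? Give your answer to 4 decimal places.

2.2222

Let t(s) be the expected number of days to first reach River from state s, with t(River) = 0. Conditioning on the first day:
t(Hillside) = 1 + 0.35·t(Hillside) + 0.2·t(Forest)
t(Forest) = 1 + 0.3·t(Hillside) + 0.25·t(Forest)
Solving: t(Hillside) = 2.2222, t(Forest) = 2.2222.
Expected days from Hillside to River: 2.2222.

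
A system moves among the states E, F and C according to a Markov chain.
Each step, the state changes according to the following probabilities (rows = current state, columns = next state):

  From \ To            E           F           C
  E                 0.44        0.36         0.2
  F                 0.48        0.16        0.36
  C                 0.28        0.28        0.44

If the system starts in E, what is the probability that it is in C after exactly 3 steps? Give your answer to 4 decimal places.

Propagate the distribution vector 3 steps from E.
After 0 steps: (1.0000, 0.0000, 0.0000)
After 1 step: (0.4400, 0.3600, 0.2000)
After 2 steps: (0.4224, 0.2720, 0.3056)
After 3 steps: (0.4020, 0.2812, 0.3169)
P(in C after 3 steps) = 0.3169

0.3169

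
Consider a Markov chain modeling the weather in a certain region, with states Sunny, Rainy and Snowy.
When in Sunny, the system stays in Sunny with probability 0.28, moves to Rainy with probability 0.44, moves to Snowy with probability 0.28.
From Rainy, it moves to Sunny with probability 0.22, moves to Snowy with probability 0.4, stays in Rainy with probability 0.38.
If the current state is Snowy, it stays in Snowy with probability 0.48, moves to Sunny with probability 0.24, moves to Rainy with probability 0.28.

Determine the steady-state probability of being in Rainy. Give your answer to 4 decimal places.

0.3542

Let the stationary distribution be π with π = πP and π_1 + π_2 + π_3 = 1.
π_1 = 0.28·π_1 + 0.22·π_2 + 0.24·π_3
π_2 = 0.44·π_1 + 0.38·π_2 + 0.28·π_3
Solving with the normalization constraint gives π = (0.2426, 0.3542, 0.4031).
So the stationary probability of Rainy is 0.3542.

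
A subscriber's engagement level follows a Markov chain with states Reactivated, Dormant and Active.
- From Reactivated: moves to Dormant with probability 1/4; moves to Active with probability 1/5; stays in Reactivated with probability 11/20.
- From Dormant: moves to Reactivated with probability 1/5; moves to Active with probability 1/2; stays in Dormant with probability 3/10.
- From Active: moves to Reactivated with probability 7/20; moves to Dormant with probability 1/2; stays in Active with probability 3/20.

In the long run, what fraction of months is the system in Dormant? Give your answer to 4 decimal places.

0.3388

Let the stationary distribution be π with π = πP and π_1 + π_2 + π_3 = 1.
π_1 = 0.55·π_1 + 0.2·π_2 + 0.35·π_3
π_2 = 0.25·π_1 + 0.3·π_2 + 0.5·π_3
Solving with the normalization constraint gives π = (0.3740, 0.3388, 0.2873).
So the stationary probability of Dormant is 0.3388.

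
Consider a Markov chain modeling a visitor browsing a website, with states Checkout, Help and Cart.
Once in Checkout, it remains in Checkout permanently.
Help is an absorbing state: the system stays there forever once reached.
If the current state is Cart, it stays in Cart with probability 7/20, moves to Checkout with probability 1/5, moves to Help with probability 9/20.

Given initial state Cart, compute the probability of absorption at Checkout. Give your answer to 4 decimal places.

0.3077

Let h(s) be the probability of absorption at Checkout starting from transient state s. Then h(Checkout) = 1 and h(Help) = 0. By first-step analysis:
h(Cart) = 0.2·1 + 0.45·0 + 0.35·h(Cart)
Solving: h(Cart) = 0.3077.
Starting from Cart, the probability is 0.3077.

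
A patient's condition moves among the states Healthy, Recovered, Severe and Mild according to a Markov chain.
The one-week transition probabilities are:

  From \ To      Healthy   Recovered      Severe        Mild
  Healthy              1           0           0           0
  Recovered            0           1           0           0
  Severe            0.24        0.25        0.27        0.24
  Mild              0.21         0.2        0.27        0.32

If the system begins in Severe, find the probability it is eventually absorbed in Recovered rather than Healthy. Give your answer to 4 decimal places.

0.5051

Let h(s) be the probability of absorption at Recovered starting from transient state s. Then h(Recovered) = 1 and h(Healthy) = 0. By first-step analysis:
h(Severe) = 0.24·0 + 0.25·1 + 0.27·h(Severe) + 0.24·h(Mild)
h(Mild) = 0.21·0 + 0.2·1 + 0.27·h(Severe) + 0.32·h(Mild)
Solving: h(Severe) = 0.5051, h(Mild) = 0.4947.
Starting from Severe, the probability is 0.5051.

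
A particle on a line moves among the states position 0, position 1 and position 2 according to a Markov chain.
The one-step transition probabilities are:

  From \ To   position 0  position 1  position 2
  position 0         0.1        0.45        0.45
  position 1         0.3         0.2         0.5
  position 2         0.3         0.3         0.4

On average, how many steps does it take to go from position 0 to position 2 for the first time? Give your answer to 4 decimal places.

Let t(s) be the expected number of steps to first reach position 2 from state s, with t(position 2) = 0. Conditioning on the first step:
t(position 0) = 1 + 0.1·t(position 0) + 0.45·t(position 1)
t(position 1) = 1 + 0.3·t(position 0) + 0.2·t(position 1)
Solving: t(position 0) = 2.1368, t(position 1) = 2.0513.
Expected steps from position 0 to position 2: 2.1368.

2.1368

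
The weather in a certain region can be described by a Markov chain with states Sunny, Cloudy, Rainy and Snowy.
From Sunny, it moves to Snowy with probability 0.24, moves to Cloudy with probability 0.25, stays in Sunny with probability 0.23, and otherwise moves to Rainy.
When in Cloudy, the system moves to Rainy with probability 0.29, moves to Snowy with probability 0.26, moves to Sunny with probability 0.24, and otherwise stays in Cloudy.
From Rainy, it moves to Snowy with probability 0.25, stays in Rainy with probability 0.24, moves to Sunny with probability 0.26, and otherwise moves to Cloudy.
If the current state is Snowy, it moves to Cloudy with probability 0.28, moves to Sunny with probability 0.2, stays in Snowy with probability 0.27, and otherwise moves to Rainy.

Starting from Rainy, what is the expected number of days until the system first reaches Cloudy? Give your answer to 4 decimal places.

3.8823

Let t(s) be the expected number of days to first reach Cloudy from state s, with t(Cloudy) = 0. Conditioning on the first day:
t(Sunny) = 1 + 0.23·t(Sunny) + 0.28·t(Rainy) + 0.24·t(Snowy)
t(Rainy) = 1 + 0.26·t(Sunny) + 0.24·t(Rainy) + 0.25·t(Snowy)
t(Snowy) = 1 + 0.2·t(Sunny) + 0.25·t(Rainy) + 0.27·t(Snowy)
Solving: t(Sunny) = 3.8834, t(Rainy) = 3.8823, t(Snowy) = 3.7634.
Expected days from Rainy to Cloudy: 3.8823.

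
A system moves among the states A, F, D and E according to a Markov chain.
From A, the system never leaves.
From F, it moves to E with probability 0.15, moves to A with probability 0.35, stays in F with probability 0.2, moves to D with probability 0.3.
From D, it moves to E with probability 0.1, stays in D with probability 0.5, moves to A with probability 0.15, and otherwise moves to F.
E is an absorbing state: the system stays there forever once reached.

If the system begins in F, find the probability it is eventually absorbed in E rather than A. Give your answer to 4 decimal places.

Let h(s) be the probability of absorption at E starting from transient state s. Then h(E) = 1 and h(A) = 0. By first-step analysis:
h(F) = 0.35·0 + 0.2·h(F) + 0.3·h(D) + 0.15·1
h(D) = 0.15·0 + 0.25·h(F) + 0.5·h(D) + 0.1·1
Solving: h(F) = 0.3231, h(D) = 0.3615.
Starting from F, the probability is 0.3231.

0.3231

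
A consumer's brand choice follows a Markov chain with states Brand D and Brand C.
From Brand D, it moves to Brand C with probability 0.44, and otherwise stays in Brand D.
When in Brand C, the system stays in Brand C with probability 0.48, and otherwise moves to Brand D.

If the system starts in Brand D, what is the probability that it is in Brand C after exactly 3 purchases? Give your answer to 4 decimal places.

Propagate the distribution vector 3 purchases from Brand D.
After 0 purchases: (1.0000, 0.0000)
After 1 purchase: (0.5600, 0.4400)
After 2 purchases: (0.5424, 0.4576)
After 3 purchases: (0.5417, 0.4583)
P(in Brand C after 3 purchases) = 0.4583

0.4583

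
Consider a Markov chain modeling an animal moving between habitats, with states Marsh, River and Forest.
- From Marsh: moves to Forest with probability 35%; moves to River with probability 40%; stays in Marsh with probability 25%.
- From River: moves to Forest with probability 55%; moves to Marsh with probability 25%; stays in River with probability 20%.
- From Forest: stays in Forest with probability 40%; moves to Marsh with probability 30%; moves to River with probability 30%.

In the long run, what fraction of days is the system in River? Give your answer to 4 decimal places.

Let the stationary distribution be π with π = πP and π_1 + π_2 + π_3 = 1.
π_1 = 0.25·π_1 + 0.25·π_2 + 0.3·π_3
π_2 = 0.4·π_1 + 0.2·π_2 + 0.3·π_3
Solving with the normalization constraint gives π = (0.2716, 0.2974, 0.4310).
So the stationary probability of River is 0.2974.

0.2974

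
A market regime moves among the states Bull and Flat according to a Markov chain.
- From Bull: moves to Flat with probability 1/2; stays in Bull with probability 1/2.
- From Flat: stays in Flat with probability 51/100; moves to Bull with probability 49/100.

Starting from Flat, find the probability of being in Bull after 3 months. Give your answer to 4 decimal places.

0.4949

Propagate the distribution vector 3 months from Flat.
After 0 months: (0.0000, 1.0000)
After 1 month: (0.4900, 0.5100)
After 2 months: (0.4949, 0.5051)
After 3 months: (0.4949, 0.5051)
P(in Bull after 3 months) = 0.4949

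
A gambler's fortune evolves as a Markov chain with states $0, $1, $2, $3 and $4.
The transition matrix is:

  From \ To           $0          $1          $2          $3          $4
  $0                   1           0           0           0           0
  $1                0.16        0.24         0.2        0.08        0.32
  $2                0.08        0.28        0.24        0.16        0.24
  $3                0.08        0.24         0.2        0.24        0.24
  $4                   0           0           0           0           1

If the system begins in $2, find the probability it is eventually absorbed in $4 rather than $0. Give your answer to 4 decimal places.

Let h(s) be the probability of absorption at $4 starting from transient state s. Then h($4) = 1 and h($0) = 0. By first-step analysis:
h($1) = 0.16·0 + 0.24·h($1) + 0.2·h($2) + 0.08·h($3) + 0.32·1
h($2) = 0.08·0 + 0.28·h($1) + 0.24·h($2) + 0.16·h($3) + 0.24·1
h($3) = 0.08·0 + 0.24·h($1) + 0.2·h($2) + 0.24·h($3) + 0.24·1
Solving: h($1) = 0.6868, h($2) = 0.7209, h($3) = 0.7224.
Starting from $2, the probability is 0.7209.

0.7209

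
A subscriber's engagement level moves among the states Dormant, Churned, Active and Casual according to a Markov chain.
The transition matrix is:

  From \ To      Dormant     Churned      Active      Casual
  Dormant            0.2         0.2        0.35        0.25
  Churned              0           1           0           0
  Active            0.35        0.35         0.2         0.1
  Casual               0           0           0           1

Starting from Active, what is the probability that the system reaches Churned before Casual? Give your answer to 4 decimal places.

Let h(s) be the probability of absorption at Churned starting from transient state s. Then h(Churned) = 1 and h(Casual) = 0. By first-step analysis:
h(Dormant) = 0.2·h(Dormant) + 0.2·1 + 0.35·h(Active) + 0.25·0
h(Active) = 0.35·h(Dormant) + 0.35·1 + 0.2·h(Active) + 0.1·0
Solving: h(Dormant) = 0.5459, h(Active) = 0.6763.
Starting from Active, the probability is 0.6763.

0.6763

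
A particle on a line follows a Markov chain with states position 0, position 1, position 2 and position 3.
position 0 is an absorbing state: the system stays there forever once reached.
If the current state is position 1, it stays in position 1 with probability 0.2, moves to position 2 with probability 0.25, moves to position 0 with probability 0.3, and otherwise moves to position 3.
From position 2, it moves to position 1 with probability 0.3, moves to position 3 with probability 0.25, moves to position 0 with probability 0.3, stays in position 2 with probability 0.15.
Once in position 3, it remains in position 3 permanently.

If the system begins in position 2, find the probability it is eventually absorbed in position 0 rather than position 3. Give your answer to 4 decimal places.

Let h(s) be the probability of absorption at position 0 starting from transient state s. Then h(position 0) = 1 and h(position 3) = 0. By first-step analysis:
h(position 1) = 0.3·1 + 0.2·h(position 1) + 0.25·h(position 2) + 0.25·0
h(position 2) = 0.3·1 + 0.3·h(position 1) + 0.15·h(position 2) + 0.25·0
Solving: h(position 1) = 0.5455, h(position 2) = 0.5455.
Starting from position 2, the probability is 0.5455.

0.5455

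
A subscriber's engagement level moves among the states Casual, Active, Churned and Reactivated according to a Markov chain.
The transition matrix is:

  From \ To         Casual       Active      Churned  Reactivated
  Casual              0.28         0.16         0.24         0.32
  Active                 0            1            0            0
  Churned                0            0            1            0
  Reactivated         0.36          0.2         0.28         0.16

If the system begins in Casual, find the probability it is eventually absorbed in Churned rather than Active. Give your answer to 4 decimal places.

Let h(s) be the probability of absorption at Churned starting from transient state s. Then h(Churned) = 1 and h(Active) = 0. By first-step analysis:
h(Casual) = 0.28·h(Casual) + 0.16·0 + 0.24·1 + 0.32·h(Reactivated)
h(Reactivated) = 0.36·h(Casual) + 0.2·0 + 0.28·1 + 0.16·h(Reactivated)
Solving: h(Casual) = 0.5948, h(Reactivated) = 0.5882.
Starting from Casual, the probability is 0.5948.

0.5948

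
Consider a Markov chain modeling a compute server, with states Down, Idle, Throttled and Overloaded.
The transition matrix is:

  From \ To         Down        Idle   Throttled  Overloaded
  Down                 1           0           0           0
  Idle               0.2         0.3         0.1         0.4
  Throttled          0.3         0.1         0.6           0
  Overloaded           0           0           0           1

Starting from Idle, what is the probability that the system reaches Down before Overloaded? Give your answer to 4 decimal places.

Let h(s) be the probability of absorption at Down starting from transient state s. Then h(Down) = 1 and h(Overloaded) = 0. By first-step analysis:
h(Idle) = 0.2·1 + 0.3·h(Idle) + 0.1·h(Throttled) + 0.4·0
h(Throttled) = 0.3·1 + 0.1·h(Idle) + 0.6·h(Throttled)
Solving: h(Idle) = 0.4074, h(Throttled) = 0.8519.
Starting from Idle, the probability is 0.4074.

0.4074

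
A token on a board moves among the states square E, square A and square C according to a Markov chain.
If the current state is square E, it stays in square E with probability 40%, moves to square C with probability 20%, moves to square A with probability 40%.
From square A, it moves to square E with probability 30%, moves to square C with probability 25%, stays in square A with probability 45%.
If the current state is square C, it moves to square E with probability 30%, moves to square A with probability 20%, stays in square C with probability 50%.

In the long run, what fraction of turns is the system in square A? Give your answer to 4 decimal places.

0.3556

Let the stationary distribution be π with π = πP and π_1 + π_2 + π_3 = 1.
π_1 = 0.4·π_1 + 0.3·π_2 + 0.3·π_3
π_2 = 0.4·π_1 + 0.45·π_2 + 0.2·π_3
Solving with the normalization constraint gives π = (0.3333, 0.3556, 0.3111).
So the stationary probability of square A is 0.3556.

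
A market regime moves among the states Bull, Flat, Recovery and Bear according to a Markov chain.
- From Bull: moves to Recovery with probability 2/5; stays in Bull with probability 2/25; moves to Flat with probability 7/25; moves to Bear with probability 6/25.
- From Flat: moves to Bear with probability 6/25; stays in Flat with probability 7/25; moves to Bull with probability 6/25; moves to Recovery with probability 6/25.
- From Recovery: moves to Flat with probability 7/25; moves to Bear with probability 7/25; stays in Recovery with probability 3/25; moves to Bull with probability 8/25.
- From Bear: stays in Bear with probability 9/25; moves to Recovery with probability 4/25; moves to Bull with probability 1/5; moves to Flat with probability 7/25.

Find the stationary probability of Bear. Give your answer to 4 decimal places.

Let the stationary distribution be π with π = πP and π_1 + π_2 + π_3 + π_4 = 1.
π_1 = 0.08·π_1 + 0.24·π_2 + 0.32·π_3 + 0.2·π_4
π_2 = 0.28·π_1 + 0.28·π_2 + 0.28·π_3 + 0.28·π_4
π_3 = 0.4·π_1 + 0.24·π_2 + 0.12·π_3 + 0.16·π_4
Solving with the normalization constraint gives π = (0.2126, 0.2800, 0.2245, 0.2829).
So the stationary probability of Bear is 0.2829.

0.2829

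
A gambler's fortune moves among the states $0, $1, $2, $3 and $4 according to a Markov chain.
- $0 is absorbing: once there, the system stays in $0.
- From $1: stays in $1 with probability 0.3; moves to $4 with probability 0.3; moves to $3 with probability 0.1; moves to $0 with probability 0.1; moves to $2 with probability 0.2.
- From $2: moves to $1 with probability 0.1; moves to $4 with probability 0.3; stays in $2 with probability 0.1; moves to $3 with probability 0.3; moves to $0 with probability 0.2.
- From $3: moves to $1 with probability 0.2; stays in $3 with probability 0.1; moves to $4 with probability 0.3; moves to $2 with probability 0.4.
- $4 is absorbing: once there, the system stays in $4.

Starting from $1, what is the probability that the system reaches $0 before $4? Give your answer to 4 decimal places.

0.2622

Let h(s) be the probability of absorption at $0 starting from transient state s. Then h($0) = 1 and h($4) = 0. By first-step analysis:
h($1) = 0.1·1 + 0.3·h($1) + 0.2·h($2) + 0.1·h($3) + 0.3·0
h($2) = 0.2·1 + 0.1·h($1) + 0.1·h($2) + 0.3·h($3) + 0.3·0
h($3) = 0.2·h($1) + 0.4·h($2) + 0.1·h($3) + 0.3·0
Solving: h($1) = 0.2622, h($2) = 0.3179, h($3) = 0.1995.
Starting from $1, the probability is 0.2622.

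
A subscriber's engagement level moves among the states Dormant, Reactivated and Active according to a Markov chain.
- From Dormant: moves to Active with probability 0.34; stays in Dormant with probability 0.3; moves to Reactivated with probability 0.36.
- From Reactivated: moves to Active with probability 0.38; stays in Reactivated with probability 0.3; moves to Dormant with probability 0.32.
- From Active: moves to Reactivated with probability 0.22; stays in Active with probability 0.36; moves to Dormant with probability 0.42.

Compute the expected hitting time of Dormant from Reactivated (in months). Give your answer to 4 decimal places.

2.7991

Let t(s) be the expected number of months to first reach Dormant from state s, with t(Dormant) = 0. Conditioning on the first month:
t(Reactivated) = 1 + 0.3·t(Reactivated) + 0.38·t(Active)
t(Active) = 1 + 0.22·t(Reactivated) + 0.36·t(Active)
Solving: t(Reactivated) = 2.7991, t(Active) = 2.5247.
Expected months from Reactivated to Dormant: 2.7991.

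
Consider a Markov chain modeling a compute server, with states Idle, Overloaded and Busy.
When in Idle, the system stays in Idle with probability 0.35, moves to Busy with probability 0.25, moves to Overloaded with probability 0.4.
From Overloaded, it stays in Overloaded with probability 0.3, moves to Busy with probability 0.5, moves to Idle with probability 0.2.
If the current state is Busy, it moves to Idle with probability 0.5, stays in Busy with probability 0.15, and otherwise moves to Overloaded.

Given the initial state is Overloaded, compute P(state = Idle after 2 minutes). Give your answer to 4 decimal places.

0.3800

Sum over the intermediate state after 1 minute:
P = P(Overloaded→Idle)·P(Idle→Idle) + P(Overloaded→Overloaded)·P(Overloaded→Idle) + P(Overloaded→Busy)·P(Busy→Idle)
  = 0.2×0.35 + 0.3×0.2 + 0.5×0.5
  = 0.0700 + 0.0600 + 0.2500 = 0.3800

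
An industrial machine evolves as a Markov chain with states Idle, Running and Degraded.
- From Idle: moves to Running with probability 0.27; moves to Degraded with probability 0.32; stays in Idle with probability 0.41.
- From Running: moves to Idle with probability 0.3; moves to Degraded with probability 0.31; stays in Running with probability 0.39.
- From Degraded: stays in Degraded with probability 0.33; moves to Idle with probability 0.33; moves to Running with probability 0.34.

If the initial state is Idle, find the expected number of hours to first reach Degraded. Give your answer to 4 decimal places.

Let t(s) be the expected number of hours to first reach Degraded from state s, with t(Degraded) = 0. Conditioning on the first hour:
t(Idle) = 1 + 0.41·t(Idle) + 0.27·t(Running)
t(Running) = 1 + 0.3·t(Idle) + 0.39·t(Running)
Solving: t(Idle) = 3.1553, t(Running) = 3.1911.
Expected hours from Idle to Degraded: 3.1553.

3.1553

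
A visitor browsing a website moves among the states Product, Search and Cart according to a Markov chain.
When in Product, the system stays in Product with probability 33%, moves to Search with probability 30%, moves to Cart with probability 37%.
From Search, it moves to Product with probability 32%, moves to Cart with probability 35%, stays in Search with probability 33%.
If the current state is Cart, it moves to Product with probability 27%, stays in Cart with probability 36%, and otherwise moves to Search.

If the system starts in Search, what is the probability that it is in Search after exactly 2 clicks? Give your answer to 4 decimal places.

0.3344

Sum over the intermediate state after 1 click:
P = P(Search→Product)·P(Product→Search) + P(Search→Search)·P(Search→Search) + P(Search→Cart)·P(Cart→Search)
  = 0.32×0.3 + 0.33×0.33 + 0.35×0.37
  = 0.0960 + 0.1089 + 0.1295 = 0.3344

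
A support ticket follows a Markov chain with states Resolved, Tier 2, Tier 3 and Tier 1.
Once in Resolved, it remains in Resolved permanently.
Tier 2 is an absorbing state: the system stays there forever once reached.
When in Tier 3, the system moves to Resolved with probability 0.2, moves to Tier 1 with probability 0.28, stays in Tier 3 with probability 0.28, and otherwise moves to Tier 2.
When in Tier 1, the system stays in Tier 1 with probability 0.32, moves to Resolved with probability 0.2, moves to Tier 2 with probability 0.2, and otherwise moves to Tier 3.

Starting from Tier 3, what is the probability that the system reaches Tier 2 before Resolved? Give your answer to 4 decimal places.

0.5331

Let h(s) be the probability of absorption at Tier 2 starting from transient state s. Then h(Tier 2) = 1 and h(Resolved) = 0. By first-step analysis:
h(Tier 3) = 0.2·0 + 0.24·1 + 0.28·h(Tier 3) + 0.28·h(Tier 1)
h(Tier 1) = 0.2·0 + 0.2·1 + 0.28·h(Tier 3) + 0.32·h(Tier 1)
Solving: h(Tier 3) = 0.5331, h(Tier 1) = 0.5136.
Starting from Tier 3, the probability is 0.5331.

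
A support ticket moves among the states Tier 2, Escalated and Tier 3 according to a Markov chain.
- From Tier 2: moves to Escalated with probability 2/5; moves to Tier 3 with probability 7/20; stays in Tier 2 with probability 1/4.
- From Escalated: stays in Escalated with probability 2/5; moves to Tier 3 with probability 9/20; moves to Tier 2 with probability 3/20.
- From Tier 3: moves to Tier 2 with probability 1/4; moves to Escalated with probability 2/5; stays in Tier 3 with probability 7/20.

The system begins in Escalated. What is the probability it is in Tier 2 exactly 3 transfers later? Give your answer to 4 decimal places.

0.2100

Propagate the distribution vector 3 transfers from Escalated.
After 0 transfers: (0.0000, 1.0000, 0.0000)
After 1 transfer: (0.1500, 0.4000, 0.4500)
After 2 transfers: (0.2100, 0.4000, 0.3900)
After 3 transfers: (0.2100, 0.4000, 0.3900)
P(in Tier 2 after 3 transfers) = 0.2100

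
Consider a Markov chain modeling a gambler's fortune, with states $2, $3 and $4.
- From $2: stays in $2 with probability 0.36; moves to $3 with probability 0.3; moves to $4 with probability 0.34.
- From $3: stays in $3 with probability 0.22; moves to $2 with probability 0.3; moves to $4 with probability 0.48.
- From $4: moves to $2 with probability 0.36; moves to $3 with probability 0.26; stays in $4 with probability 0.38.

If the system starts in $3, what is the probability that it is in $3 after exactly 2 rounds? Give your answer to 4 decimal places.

Sum over the intermediate state after 1 round:
P = P($3→$2)·P($2→$3) + P($3→$3)·P($3→$3) + P($3→$4)·P($4→$3)
  = 0.3×0.3 + 0.22×0.22 + 0.48×0.26
  = 0.0900 + 0.0484 + 0.1248 = 0.2632

0.2632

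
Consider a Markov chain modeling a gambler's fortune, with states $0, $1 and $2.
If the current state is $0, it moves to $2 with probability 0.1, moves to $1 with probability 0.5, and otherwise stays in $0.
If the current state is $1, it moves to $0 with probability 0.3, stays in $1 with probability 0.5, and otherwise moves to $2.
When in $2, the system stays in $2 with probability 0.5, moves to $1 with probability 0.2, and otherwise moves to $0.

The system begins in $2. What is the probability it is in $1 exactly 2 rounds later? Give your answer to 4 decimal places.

0.3500

Sum over the intermediate state after 1 round:
P = P($2→$0)·P($0→$1) + P($2→$1)·P($1→$1) + P($2→$2)·P($2→$1)
  = 0.3×0.5 + 0.2×0.5 + 0.5×0.2
  = 0.1500 + 0.1000 + 0.1000 = 0.3500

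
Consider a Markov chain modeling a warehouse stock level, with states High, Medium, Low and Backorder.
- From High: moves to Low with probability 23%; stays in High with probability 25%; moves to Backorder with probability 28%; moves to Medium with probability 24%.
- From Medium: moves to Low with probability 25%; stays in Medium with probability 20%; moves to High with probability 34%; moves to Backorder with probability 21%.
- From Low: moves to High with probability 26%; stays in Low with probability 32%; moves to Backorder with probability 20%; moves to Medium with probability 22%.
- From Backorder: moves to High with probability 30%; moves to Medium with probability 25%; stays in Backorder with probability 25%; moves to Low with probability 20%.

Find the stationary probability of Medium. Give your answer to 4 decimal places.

0.2282

Let the stationary distribution be π with π = πP and π_1 + π_2 + π_3 + π_4 = 1.
π_1 = 0.25·π_1 + 0.34·π_2 + 0.26·π_3 + 0.3·π_4
π_2 = 0.24·π_1 + 0.2·π_2 + 0.22·π_3 + 0.25·π_4
π_3 = 0.23·π_1 + 0.25·π_2 + 0.32·π_3 + 0.2·π_4
Solving with the normalization constraint gives π = (0.2849, 0.2282, 0.2500, 0.2369).
So the stationary probability of Medium is 0.2282.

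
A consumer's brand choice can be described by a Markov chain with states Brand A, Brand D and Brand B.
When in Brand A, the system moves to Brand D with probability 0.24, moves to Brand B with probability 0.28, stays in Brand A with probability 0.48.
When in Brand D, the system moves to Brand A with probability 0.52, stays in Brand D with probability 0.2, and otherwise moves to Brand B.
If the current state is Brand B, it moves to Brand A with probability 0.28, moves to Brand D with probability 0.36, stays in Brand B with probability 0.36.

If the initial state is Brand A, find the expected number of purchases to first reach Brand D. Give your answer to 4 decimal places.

Let t(s) be the expected number of purchases to first reach Brand D from state s, with t(Brand D) = 0. Conditioning on the first purchase:
t(Brand A) = 1 + 0.48·t(Brand A) + 0.28·t(Brand B)
t(Brand B) = 1 + 0.28·t(Brand A) + 0.36·t(Brand B)
Solving: t(Brand A) = 3.6164, t(Brand B) = 3.1447.
Expected purchases from Brand A to Brand D: 3.6164.

3.6164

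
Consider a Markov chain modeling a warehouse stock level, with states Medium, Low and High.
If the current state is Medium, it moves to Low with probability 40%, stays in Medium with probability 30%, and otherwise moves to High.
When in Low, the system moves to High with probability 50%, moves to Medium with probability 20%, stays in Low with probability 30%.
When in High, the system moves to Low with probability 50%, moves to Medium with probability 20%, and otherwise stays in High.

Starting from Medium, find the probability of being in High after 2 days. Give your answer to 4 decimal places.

Sum over the intermediate state after 1 day:
P = P(Medium→Medium)·P(Medium→High) + P(Medium→Low)·P(Low→High) + P(Medium→High)·P(High→High)
  = 0.3×0.3 + 0.4×0.5 + 0.3×0.3
  = 0.0900 + 0.2000 + 0.0900 = 0.3800

0.3800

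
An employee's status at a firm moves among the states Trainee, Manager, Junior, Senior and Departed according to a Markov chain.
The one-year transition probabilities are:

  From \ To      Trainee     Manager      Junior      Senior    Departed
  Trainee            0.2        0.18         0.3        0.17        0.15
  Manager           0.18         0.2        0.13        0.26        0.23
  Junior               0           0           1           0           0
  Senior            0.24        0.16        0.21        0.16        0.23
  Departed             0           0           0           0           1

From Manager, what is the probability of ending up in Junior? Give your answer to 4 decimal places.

Let h(s) be the probability of absorption at Junior starting from transient state s. Then h(Junior) = 1 and h(Departed) = 0. By first-step analysis:
h(Trainee) = 0.2·h(Trainee) + 0.18·h(Manager) + 0.3·1 + 0.17·h(Senior) + 0.15·0
h(Manager) = 0.18·h(Trainee) + 0.2·h(Manager) + 0.13·1 + 0.26·h(Senior) + 0.23·0
h(Senior) = 0.24·h(Trainee) + 0.16·h(Manager) + 0.21·1 + 0.16·h(Senior) + 0.23·0
Solving: h(Trainee) = 0.5853, h(Manager) = 0.4581, h(Senior) = 0.5045.
Starting from Manager, the probability is 0.4581.

0.4581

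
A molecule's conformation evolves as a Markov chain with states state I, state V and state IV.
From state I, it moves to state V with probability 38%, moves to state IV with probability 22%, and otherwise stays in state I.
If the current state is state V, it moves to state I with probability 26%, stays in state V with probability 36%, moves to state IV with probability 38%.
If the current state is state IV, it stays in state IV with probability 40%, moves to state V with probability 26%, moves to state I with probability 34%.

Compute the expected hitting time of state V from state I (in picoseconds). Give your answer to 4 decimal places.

Let t(s) be the expected number of picoseconds to first reach state V from state s, with t(state V) = 0. Conditioning on the first picosecond:
t(state I) = 1 + 0.4·t(state I) + 0.22·t(state IV)
t(state IV) = 1 + 0.34·t(state I) + 0.4·t(state IV)
Solving: t(state I) = 2.8752, t(state IV) = 3.2959.
Expected picoseconds from state I to state V: 2.8752.

2.8752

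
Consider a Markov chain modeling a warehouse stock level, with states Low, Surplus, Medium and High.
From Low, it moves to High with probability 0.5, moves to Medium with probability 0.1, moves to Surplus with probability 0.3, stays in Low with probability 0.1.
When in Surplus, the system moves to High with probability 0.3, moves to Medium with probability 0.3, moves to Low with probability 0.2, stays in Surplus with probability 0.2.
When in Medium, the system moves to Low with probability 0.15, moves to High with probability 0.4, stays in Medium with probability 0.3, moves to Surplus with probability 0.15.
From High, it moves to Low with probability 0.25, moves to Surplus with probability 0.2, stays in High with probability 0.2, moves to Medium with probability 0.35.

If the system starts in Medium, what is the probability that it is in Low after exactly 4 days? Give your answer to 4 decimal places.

0.1846

Propagate the distribution vector 4 days from Medium.
After 0 days: (0.0000, 0.0000, 1.0000, 0.0000)
After 1 day: (0.1500, 0.1500, 0.3000, 0.4000)
After 2 days: (0.1900, 0.2000, 0.2900, 0.3200)
After 3 days: (0.1825, 0.2045, 0.2780, 0.3350)
After 4 days: (0.1846, 0.2044, 0.2803, 0.3308)
P(in Low after 4 days) = 0.1846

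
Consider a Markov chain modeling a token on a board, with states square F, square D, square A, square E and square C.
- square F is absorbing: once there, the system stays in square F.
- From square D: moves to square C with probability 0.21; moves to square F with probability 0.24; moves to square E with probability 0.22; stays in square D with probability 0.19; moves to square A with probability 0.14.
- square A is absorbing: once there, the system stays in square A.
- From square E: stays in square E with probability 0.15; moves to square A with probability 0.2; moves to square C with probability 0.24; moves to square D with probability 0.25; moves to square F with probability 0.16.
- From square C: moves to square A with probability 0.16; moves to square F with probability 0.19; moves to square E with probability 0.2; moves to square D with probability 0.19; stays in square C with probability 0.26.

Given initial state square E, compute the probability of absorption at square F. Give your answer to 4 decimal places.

0.5108

Let h(s) be the probability of absorption at square F starting from transient state s. Then h(square F) = 1 and h(square A) = 0. By first-step analysis:
h(square D) = 0.24·1 + 0.19·h(square D) + 0.14·0 + 0.22·h(square E) + 0.21·h(square C)
h(square E) = 0.16·1 + 0.25·h(square D) + 0.2·0 + 0.15·h(square E) + 0.24·h(square C)
h(square C) = 0.19·1 + 0.19·h(square D) + 0.16·0 + 0.2·h(square E) + 0.26·h(square C)
Solving: h(square D) = 0.5757, h(square E) = 0.5108, h(square C) = 0.5426.
Starting from square E, the probability is 0.5108.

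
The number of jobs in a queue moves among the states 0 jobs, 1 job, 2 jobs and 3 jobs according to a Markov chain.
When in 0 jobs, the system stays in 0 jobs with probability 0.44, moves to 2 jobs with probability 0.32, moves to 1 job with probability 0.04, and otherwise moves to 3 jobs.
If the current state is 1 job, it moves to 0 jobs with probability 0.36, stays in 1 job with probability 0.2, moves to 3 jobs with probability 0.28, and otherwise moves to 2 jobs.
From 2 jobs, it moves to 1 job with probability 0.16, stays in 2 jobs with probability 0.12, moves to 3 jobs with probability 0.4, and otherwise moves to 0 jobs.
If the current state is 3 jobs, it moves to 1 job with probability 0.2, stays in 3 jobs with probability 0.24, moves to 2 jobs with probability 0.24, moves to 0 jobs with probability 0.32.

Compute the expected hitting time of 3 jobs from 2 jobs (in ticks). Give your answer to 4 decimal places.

3.2081

Let t(s) be the expected number of ticks to first reach 3 jobs from state s, with t(3 jobs) = 0. Conditioning on the first tick:
t(0 jobs) = 1 + 0.44·t(0 jobs) + 0.04·t(1 job) + 0.32·t(2 jobs)
t(1 job) = 1 + 0.36·t(0 jobs) + 0.2·t(1 job) + 0.16·t(2 jobs)
t(2 jobs) = 1 + 0.32·t(0 jobs) + 0.16·t(1 job) + 0.12·t(2 jobs)
Solving: t(0 jobs) = 3.8787, t(1 job) = 3.6370, t(2 jobs) = 3.2081.
Expected ticks from 2 jobs to 3 jobs: 3.2081.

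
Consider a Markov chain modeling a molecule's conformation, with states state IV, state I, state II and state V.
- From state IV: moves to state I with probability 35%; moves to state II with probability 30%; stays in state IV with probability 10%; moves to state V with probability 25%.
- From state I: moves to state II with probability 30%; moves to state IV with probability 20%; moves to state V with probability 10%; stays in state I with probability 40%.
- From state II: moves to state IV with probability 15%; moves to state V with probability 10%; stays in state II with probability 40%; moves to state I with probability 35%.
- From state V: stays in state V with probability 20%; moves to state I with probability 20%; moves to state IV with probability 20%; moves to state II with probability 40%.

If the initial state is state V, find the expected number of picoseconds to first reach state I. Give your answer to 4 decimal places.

3.5437

Let t(s) be the expected number of picoseconds to first reach state I from state s, with t(state I) = 0. Conditioning on the first picosecond:
t(state IV) = 1 + 0.1·t(state IV) + 0.3·t(state II) + 0.25·t(state V)
t(state II) = 1 + 0.15·t(state IV) + 0.4·t(state II) + 0.1·t(state V)
t(state V) = 1 + 0.2·t(state IV) + 0.4·t(state II) + 0.2·t(state V)
Solving: t(state IV) = 3.1068, t(state II) = 3.0340, t(state V) = 3.5437.
Expected picoseconds from state V to state I: 3.5437.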